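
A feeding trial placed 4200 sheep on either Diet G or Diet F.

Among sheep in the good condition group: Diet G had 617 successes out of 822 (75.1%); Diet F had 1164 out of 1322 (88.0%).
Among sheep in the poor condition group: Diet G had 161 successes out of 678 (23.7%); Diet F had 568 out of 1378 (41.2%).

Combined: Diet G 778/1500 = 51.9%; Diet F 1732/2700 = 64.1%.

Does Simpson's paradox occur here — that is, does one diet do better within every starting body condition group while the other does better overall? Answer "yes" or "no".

Within each starting body condition level (good condition 75.1% vs 88.0%; poor condition 23.7% vs 41.2%), Diet F has the higher rate every time. Pooled: 51.9% vs 64.1% — Diet F has the higher rate overall. They agree.

no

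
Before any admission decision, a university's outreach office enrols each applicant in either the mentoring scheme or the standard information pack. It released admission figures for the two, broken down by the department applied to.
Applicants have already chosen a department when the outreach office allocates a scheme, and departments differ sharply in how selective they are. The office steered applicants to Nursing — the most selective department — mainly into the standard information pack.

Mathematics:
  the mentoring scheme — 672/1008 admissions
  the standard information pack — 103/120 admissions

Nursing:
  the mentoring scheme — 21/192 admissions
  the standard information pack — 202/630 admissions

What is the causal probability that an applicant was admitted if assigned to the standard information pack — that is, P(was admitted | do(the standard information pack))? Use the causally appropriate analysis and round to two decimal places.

The imbalance in department arose from how applicants were allocated, not from anything the outreach scheme did; and department independently affects the outcome. The pooled gap is confounded — condition on department.
Standardising the standard information pack to the population department mix: 0.578·103/120 + 0.422·202/630 = 0.632.

0.63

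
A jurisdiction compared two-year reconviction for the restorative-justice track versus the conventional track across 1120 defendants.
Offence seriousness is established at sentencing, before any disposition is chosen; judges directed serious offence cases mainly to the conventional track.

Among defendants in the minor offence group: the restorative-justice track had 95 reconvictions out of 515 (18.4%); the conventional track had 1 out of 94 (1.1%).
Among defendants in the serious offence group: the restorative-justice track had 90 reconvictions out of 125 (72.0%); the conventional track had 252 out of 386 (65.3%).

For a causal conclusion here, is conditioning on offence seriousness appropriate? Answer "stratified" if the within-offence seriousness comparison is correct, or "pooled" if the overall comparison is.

The stratified and pooled comparisons disagree (the conventional track wins within each offence seriousness; the restorative-justice track wins overall), so the answer turns on the causal role of offence seriousness.
Nothing the disposition does changes offence seriousness; the imbalance is an allocation artefact. With offence seriousness also predicting the outcome, the pooled figure is confounded, and the within-stratum comparison is the causal one.
Within each level — minor offence: 18.4% vs 1.1%; serious offence: 72.0% vs 65.3% — the conventional track is lower every time.

stratified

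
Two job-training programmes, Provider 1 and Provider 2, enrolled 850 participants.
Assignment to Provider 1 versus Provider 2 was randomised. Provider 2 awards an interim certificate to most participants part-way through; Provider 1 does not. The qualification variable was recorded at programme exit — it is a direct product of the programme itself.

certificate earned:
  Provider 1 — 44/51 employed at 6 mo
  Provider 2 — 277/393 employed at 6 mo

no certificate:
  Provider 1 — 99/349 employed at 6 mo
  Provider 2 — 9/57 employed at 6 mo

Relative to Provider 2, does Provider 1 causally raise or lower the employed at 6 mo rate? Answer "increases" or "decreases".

decreases

Qualification attained during the programme is recorded after the programme and is itself shifted by it — it sits on the causal path from programme to outcome. Conditioning on a mediator would strip out part of the effect we want; the pooled comparison gives the total causal effect.
Pooled: Provider 1 35.8% vs Provider 2 63.6%; Provider 2 is higher overall.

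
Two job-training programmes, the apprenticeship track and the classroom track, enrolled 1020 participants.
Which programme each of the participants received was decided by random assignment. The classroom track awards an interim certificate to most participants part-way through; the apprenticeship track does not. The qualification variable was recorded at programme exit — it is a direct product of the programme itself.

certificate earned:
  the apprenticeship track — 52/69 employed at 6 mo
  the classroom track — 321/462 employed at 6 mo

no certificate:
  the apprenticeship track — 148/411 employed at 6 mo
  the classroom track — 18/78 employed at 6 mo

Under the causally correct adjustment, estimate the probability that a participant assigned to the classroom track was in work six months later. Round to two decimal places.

0.63

The stratified and pooled comparisons disagree (the apprenticeship track wins within each qualification attained during the programme; the classroom track wins overall), so the answer turns on the causal role of qualification attained during the programme.
Qualification attained during the programme is recorded after the programme and is itself shifted by it — it sits on the causal path from programme to outcome. Conditioning on a mediator would strip out part of the effect we want; the pooled comparison gives the total causal effect.
So P(outcome | do(the classroom track)) is just the pooled rate for the classroom track: 339/540 = 0.628.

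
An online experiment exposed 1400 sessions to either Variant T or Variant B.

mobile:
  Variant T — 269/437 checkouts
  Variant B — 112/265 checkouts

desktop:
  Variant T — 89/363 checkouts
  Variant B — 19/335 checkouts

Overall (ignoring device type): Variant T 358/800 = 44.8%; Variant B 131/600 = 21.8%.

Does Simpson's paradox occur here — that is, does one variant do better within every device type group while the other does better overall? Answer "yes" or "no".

Within each device type level (mobile 61.6% vs 42.3%; desktop 24.5% vs 5.7%), Variant T has the higher rate every time. Pooled: 44.8% vs 21.8% — Variant T has the higher rate overall. They agree.

no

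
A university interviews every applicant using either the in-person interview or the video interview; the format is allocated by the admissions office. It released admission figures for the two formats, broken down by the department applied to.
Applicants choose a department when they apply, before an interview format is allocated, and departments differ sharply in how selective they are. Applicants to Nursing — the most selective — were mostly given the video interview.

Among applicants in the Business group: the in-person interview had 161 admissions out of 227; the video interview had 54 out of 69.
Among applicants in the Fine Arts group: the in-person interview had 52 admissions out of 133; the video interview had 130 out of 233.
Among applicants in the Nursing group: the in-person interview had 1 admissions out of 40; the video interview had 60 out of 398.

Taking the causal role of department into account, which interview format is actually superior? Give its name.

Department differs across interview formats for reasons unrelated to any effect of the interview format itself, and it separately predicts the outcome — a classic confounder. We must compare within department levels.
Within each level — Business: 70.9% vs 78.3%; Fine Arts: 39.1% vs 55.8%; Nursing: 2.5% vs 15.1% — the video interview is higher every time.

the video interview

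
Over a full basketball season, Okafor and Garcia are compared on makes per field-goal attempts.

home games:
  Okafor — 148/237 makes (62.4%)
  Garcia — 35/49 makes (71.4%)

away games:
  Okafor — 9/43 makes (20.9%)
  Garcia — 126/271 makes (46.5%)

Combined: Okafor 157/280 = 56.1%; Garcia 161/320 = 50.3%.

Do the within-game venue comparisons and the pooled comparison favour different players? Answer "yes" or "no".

Within each game venue level (home games 62.4% vs 71.4%; away games 20.9% vs 46.5%), Garcia has the higher rate every time. Pooled: 56.1% vs 50.3% — Okafor has the higher rate overall. The two comparisons disagree.

yes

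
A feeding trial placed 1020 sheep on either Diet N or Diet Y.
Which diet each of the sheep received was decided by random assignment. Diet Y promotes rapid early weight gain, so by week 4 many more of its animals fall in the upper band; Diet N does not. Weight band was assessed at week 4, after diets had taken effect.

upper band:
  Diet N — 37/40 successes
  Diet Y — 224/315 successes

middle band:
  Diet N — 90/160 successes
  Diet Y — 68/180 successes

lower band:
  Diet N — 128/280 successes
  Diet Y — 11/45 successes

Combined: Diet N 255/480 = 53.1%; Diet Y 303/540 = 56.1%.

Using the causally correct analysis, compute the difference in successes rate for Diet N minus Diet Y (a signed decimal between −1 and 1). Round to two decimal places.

Week-4 weight band lies on the pathway diet → week-4 weight band → outcome, so adjusting for it blocks the indirect effect. For the total causal effect of diet, use the unadjusted pooled rates.
The causal difference is the pooled difference: 0.531 − 0.561 = -0.030.

-0.03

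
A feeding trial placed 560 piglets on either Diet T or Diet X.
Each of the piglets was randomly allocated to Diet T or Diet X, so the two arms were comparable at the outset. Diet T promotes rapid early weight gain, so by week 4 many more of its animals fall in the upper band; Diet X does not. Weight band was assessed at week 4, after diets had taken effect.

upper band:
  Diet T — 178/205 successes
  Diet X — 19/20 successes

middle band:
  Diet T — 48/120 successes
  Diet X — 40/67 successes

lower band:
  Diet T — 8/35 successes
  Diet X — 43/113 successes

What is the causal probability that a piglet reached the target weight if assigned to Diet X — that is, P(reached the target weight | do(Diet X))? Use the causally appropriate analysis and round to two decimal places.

Diet X is higher inside every week-4 weight band stratum but Diet T is higher in aggregate. Whether to stratify depends on how week-4 weight band relates to the diet.
Stratifying would compare diets among piglets the diets themselves sorted into week-4 weight band groups — a form of selection on an intermediate. The unconditioned pooled rates give the total causal effect.
So P(outcome | do(Diet X)) is just the pooled rate for Diet X: 102/200 = 0.510.

0.51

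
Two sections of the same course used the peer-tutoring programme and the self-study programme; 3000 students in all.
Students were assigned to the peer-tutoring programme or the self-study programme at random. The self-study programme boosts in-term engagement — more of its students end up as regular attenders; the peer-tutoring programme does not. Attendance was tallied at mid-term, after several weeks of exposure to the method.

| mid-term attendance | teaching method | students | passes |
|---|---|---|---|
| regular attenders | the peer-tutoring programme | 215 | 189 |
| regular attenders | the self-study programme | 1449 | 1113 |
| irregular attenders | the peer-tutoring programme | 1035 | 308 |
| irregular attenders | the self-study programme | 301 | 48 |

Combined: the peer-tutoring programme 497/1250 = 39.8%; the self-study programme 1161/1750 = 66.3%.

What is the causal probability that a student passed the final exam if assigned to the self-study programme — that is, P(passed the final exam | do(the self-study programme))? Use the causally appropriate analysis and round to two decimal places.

0.66

Mid-term attendance here is a post-treatment variable shaped by the teaching method; conditioning on it would introduce bias rather than remove it. The overall comparison is the causal one.
So P(outcome | do(the self-study programme)) is just the pooled rate for the self-study programme: 1161/1750 = 0.663.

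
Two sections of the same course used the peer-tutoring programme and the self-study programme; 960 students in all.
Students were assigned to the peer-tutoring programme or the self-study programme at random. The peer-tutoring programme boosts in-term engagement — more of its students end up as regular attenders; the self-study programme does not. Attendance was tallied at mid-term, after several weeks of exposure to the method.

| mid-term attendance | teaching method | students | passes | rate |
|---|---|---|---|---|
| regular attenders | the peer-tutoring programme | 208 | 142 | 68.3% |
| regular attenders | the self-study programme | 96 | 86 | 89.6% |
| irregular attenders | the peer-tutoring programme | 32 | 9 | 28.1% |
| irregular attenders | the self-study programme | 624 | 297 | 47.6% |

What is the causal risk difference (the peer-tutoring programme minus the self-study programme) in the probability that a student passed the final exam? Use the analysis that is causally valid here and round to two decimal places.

+0.10

The mid-term attendance-specific comparison favours the self-study programme throughout, but the pooled figures favour the peer-tutoring programme. The question is whether to condition on mid-term attendance.
Mid-term attendance lies on the pathway teaching method → mid-term attendance → outcome, so adjusting for it blocks the indirect effect. For the total causal effect of teaching method, use the unadjusted pooled rates.
The causal difference is the pooled difference: 0.629 − 0.532 = +0.097.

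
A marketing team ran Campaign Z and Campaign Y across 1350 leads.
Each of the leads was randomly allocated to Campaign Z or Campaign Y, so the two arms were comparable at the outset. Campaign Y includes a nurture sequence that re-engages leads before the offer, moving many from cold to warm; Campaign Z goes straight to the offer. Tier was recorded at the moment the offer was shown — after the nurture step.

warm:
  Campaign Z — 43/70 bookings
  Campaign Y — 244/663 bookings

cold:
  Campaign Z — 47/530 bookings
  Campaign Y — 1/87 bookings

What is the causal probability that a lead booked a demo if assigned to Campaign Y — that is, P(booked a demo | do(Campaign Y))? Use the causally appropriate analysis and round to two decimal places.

The engagement tier-specific comparison favours Campaign Z throughout, but the pooled figures favour Campaign Y. The question is whether to condition on engagement tier.
Engagement tier is recorded after the campaign and is itself shifted by it — it sits on the causal path from campaign to outcome. Conditioning on a mediator would strip out part of the effect we want; the pooled comparison gives the total causal effect.
So P(outcome | do(Campaign Y)) is just the pooled rate for Campaign Y: 245/750 = 0.327.

0.33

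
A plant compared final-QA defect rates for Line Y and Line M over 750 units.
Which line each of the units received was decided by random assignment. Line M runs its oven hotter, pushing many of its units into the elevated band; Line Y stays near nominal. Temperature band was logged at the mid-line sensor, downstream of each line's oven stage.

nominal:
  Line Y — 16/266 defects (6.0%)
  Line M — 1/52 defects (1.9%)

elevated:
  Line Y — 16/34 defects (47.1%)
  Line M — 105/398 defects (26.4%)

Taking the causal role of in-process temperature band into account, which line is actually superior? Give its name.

Line Y

Because the line influences in-process temperature band, in-process temperature band is a post-treatment mediator, not a confounder. Stratifying on it would bias the estimate; the causal effect is the crude pooled difference.
Pooled: Line Y 10.7% vs Line M 23.6%; Line Y is lower overall.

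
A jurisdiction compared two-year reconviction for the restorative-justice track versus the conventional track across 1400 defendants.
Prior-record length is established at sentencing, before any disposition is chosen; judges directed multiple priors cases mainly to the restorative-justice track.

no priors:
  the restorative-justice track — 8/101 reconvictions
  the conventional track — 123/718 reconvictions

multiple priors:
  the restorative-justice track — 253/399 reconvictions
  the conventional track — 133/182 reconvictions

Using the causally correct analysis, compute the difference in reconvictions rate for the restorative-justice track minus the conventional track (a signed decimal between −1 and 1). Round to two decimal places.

-0.09

Prior-record length satisfies the back-door criterion: it is not a descendant of the disposition, and it blocks the spurious path from disposition to outcome. Adjusting for it (i.e., using the within-prior-record length rates) gives the causal effect.
Adjusting over the population distribution of prior-record length: 0.585·(0.079−0.171) + 0.415·(0.634−0.731) = -0.094.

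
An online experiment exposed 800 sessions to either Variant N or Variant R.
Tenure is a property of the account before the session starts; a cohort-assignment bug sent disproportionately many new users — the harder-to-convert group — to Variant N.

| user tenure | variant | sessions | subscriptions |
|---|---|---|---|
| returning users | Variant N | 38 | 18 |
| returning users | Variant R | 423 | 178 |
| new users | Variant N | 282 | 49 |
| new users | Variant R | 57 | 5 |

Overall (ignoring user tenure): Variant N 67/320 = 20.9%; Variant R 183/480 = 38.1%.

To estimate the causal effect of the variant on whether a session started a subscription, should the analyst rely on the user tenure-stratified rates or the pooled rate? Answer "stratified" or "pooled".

The stratified and pooled comparisons disagree (Variant N wins within each user tenure; Variant R wins overall), so the answer turns on the causal role of user tenure.
Nothing the variant does changes user tenure; the imbalance is an allocation artefact. With user tenure also predicting the outcome, the pooled figure is confounded, and the within-stratum comparison is the causal one.
Within each level — returning users: 47.4% vs 42.1%; new users: 17.4% vs 8.8% — Variant N is higher every time.

stratified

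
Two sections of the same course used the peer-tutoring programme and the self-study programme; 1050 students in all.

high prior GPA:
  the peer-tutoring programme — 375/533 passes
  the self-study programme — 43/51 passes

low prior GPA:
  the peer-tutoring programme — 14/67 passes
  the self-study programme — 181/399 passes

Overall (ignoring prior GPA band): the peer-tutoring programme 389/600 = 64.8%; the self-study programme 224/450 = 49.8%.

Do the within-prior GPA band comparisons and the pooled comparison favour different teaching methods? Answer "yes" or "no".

Within each prior GPA band level (high prior GPA 70.4% vs 84.3%; low prior GPA 20.9% vs 45.4%), the self-study programme has the higher rate every time. Pooled: 64.8% vs 49.8% — the peer-tutoring programme has the higher rate overall. The two comparisons disagree.

yes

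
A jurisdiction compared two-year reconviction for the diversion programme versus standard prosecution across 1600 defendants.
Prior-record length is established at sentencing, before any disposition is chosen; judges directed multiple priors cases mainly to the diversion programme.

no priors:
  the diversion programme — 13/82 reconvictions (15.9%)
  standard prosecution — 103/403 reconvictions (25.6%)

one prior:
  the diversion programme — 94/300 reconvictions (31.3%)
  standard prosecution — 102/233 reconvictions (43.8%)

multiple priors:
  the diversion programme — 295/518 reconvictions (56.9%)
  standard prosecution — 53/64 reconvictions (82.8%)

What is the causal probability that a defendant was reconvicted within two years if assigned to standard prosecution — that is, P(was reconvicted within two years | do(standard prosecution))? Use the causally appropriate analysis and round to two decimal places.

Prior-record length satisfies the back-door criterion: it is not a descendant of the disposition, and it blocks the spurious path from disposition to outcome. Adjusting for it (i.e., using the within-prior-record length rates) gives the causal effect.
Standardising standard prosecution to the population prior-record length mix: 0.303·103/403 + 0.333·102/233 + 0.364·53/64 = 0.525.

0.52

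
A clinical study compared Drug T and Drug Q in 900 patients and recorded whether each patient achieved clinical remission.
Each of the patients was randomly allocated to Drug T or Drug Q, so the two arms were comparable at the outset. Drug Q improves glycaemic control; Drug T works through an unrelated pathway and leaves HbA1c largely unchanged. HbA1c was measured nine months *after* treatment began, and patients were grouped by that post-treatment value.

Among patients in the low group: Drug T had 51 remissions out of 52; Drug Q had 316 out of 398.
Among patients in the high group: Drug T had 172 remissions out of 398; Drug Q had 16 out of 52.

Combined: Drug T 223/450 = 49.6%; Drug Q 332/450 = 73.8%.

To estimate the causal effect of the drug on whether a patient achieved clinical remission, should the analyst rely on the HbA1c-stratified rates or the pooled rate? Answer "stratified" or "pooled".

The HbA1c-specific comparison favours Drug T throughout, but the pooled figures favour Drug Q. The question is whether to condition on HbA1c.
The distribution of HbA1c is itself part of what the drug does — it is an intermediate outcome. Holding it fixed would remove that part of the effect; the total effect is the pooled difference.
Pooled: Drug T 49.6% vs Drug Q 73.8%; Drug Q is higher overall.

pooled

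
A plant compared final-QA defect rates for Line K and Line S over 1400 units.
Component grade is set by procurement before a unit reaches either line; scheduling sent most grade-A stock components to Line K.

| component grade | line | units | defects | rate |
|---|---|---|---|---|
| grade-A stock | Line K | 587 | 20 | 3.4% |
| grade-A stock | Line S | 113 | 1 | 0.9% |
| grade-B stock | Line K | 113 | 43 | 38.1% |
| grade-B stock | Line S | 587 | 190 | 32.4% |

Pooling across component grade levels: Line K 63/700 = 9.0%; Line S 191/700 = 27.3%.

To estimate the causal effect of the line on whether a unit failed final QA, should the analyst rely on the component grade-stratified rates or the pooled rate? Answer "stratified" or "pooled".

Component grade is set before the line has any effect — it is not caused by the line — and it independently drives the outcome. That makes it a confounder, so the causal comparison is within component grade levels.
Within each level — grade-A stock: 3.4% vs 0.9%; grade-B stock: 38.1% vs 32.4% — Line S is lower every time.

stratified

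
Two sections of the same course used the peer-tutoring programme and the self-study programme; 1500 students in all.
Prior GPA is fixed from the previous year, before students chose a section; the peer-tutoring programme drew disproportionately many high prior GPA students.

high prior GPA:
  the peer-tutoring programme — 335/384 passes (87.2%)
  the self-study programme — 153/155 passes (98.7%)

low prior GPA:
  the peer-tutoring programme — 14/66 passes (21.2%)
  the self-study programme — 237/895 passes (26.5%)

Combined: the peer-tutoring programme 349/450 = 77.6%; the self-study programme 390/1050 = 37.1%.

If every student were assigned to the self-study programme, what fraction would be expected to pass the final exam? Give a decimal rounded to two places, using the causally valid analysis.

0.52

Here prior GPA band is a common cause — it drives both which teaching method a case falls under and the outcome. The crude comparison mixes populations; the stratum-specific rates are the causally relevant ones.
Standardising the self-study programme to the population prior GPA band mix: 0.359·153/155 + 0.641·237/895 = 0.524.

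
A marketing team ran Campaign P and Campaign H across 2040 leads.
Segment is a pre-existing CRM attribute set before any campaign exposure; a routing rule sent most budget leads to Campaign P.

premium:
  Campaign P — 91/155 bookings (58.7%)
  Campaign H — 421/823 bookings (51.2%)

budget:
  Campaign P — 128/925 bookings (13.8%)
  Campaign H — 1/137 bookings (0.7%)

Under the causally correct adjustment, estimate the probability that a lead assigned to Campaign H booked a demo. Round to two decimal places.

The customer segment-specific comparison favours Campaign P throughout, but the pooled figures favour Campaign H. The question is whether to condition on customer segment.
Customer segment is set before the campaign has any effect — it is not caused by the campaign — and it independently drives the outcome. That makes it a confounder, so the causal comparison is within customer segment levels.
Standardising Campaign H to the population customer segment mix: 0.479·421/823 + 0.521·1/137 = 0.249.

0.25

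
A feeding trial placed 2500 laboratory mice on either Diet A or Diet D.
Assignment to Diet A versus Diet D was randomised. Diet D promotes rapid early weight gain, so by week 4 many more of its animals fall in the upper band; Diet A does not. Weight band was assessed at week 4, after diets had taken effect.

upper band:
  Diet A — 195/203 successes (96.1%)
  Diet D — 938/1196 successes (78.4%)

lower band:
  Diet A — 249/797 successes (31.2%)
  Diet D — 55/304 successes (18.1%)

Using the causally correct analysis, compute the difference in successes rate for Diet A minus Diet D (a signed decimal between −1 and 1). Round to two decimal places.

-0.22

Within every week-4 weight band level Diet A has the higher rate, yet pooled Diet D does — Simpson's reversal.
Week-4 weight band is recorded after the diet and is itself shifted by it — it sits on the causal path from diet to outcome. Conditioning on a mediator would strip out part of the effect we want; the pooled comparison gives the total causal effect.
The causal difference is the pooled difference: 0.444 − 0.662 = -0.218.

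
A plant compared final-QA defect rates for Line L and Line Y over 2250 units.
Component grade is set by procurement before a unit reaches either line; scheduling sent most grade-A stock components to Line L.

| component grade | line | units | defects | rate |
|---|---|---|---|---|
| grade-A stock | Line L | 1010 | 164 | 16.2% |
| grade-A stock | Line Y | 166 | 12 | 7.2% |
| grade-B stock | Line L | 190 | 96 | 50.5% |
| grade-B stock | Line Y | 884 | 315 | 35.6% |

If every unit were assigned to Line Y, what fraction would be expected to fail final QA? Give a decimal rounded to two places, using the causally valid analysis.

Line Y is lower inside every component grade stratum but Line L is lower in aggregate. Whether to stratify depends on how component grade relates to the line.
Component grade satisfies the back-door criterion: it is not a descendant of the line, and it blocks the spurious path from line to outcome. Adjusting for it (i.e., using the within-component grade rates) gives the causal effect.
Standardising Line Y to the population component grade mix: 0.523·12/166 + 0.477·315/884 = 0.208.

0.21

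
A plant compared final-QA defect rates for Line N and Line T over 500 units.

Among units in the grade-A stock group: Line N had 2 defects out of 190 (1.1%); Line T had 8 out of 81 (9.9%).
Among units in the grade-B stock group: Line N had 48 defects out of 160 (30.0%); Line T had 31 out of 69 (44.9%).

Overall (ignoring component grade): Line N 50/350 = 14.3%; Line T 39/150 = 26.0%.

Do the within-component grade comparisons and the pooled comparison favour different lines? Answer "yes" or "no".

no

Within each component grade level (grade-A stock 1.1% vs 9.9%; grade-B stock 30.0% vs 44.9%), Line N has the lower rate every time. Pooled: 14.3% vs 26.0% — Line N has the lower rate overall. They agree.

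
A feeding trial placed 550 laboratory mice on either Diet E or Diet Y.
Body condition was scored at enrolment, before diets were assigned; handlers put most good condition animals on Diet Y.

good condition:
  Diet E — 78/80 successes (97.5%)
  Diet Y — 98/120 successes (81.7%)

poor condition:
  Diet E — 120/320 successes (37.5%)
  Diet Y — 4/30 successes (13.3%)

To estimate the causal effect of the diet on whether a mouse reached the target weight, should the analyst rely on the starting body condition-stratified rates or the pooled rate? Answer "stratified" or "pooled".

stratified

Here starting body condition is a common cause — it drives both which diet a case falls under and the outcome. The crude comparison mixes populations; the stratum-specific rates are the causally relevant ones.
Within each level — good condition: 97.5% vs 81.7%; poor condition: 37.5% vs 13.3% — Diet E is higher every time.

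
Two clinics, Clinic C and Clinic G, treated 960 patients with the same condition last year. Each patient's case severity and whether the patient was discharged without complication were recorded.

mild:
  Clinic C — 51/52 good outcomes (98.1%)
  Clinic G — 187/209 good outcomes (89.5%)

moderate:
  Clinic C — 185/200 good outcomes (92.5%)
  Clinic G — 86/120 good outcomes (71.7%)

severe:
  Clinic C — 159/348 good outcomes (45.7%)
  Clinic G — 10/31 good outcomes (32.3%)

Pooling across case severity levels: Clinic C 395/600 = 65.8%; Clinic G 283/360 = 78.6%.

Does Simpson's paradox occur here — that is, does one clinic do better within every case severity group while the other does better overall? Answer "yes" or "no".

yes

Within each case severity level (mild 98.1% vs 89.5%; moderate 92.5% vs 71.7%; severe 45.7% vs 32.3%), Clinic C has the higher rate every time. Pooled: 65.8% vs 78.6% — Clinic G has the higher rate overall. The two comparisons disagree.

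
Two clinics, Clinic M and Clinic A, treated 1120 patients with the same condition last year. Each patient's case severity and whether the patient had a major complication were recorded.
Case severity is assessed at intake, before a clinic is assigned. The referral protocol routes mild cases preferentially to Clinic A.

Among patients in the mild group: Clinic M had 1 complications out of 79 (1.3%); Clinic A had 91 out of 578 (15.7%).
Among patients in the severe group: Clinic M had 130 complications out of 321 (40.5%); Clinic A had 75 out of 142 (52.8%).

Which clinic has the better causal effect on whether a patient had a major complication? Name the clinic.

Clinic M is lower inside every case severity stratum but Clinic A is lower in aggregate. Whether to stratify depends on how case severity relates to the clinic.
Nothing the clinic does changes case severity; the imbalance is an allocation artefact. With case severity also predicting the outcome, the pooled figure is confounded, and the within-stratum comparison is the causal one.
Within each level — mild: 1.3% vs 15.7%; severe: 40.5% vs 52.8% — Clinic M is lower every time.

Clinic M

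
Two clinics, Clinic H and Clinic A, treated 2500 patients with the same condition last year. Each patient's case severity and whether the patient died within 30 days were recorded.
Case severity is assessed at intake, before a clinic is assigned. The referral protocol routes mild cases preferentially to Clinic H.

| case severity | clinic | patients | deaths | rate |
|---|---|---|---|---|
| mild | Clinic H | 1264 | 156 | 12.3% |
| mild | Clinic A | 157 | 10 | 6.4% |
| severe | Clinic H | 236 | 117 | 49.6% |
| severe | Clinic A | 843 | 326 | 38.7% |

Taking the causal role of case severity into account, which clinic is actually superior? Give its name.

Clinic A

The case severity-specific comparison favours Clinic A throughout, but the pooled figures favour Clinic H. The question is whether to condition on case severity.
Case severity is set before the clinic has any effect — it is not caused by the clinic — and it independently drives the outcome. That makes it a confounder, so the causal comparison is within case severity levels.
Within each level — mild: 12.3% vs 6.4%; severe: 49.6% vs 38.7% — Clinic A is lower every time.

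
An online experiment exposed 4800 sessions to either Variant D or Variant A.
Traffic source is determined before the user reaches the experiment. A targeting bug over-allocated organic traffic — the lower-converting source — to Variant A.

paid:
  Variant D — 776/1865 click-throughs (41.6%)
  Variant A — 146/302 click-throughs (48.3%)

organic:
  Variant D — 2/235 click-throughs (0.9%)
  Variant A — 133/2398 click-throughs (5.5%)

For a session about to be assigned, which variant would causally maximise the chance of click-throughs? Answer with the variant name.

Variant A

The stratified and pooled comparisons disagree (Variant A wins within each traffic source; Variant D wins overall), so the answer turns on the causal role of traffic source.
Traffic source is set before the variant has any effect — it is not caused by the variant — and it independently drives the outcome. That makes it a confounder, so the causal comparison is within traffic source levels.
Within each level — paid: 41.6% vs 48.3%; organic: 0.9% vs 5.5% — Variant A is higher every time.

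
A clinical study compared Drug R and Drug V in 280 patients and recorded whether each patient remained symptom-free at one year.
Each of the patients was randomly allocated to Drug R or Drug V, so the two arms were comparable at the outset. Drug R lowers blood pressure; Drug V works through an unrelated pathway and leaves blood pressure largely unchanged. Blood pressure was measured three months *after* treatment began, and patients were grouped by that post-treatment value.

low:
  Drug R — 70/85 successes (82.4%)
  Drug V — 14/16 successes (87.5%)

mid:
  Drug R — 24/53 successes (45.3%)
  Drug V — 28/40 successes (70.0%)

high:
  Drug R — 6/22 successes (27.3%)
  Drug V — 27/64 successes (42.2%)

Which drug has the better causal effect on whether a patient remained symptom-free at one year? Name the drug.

The stratified and pooled comparisons disagree (Drug V wins within each blood pressure; Drug R wins overall), so the answer turns on the causal role of blood pressure.
The distribution of blood pressure is itself part of what the drug does — it is an intermediate outcome. Holding it fixed would remove that part of the effect; the total effect is the pooled difference.
Pooled: Drug R 62.5% vs Drug V 57.5%; Drug R is higher overall.

Drug R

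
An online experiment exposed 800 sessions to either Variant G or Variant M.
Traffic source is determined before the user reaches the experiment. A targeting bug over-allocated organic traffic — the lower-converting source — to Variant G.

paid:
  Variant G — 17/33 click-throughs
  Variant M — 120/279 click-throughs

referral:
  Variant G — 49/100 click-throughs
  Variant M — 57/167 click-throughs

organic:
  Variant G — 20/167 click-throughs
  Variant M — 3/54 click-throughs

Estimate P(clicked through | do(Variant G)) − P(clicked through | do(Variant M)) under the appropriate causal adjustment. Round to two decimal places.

+0.10

Here traffic source is a common cause — it drives both which variant a case falls under and the outcome. The crude comparison mixes populations; the stratum-specific rates are the causally relevant ones.
Adjusting over the population distribution of traffic source: 0.390·(0.515−0.430) + 0.334·(0.490−0.341) + 0.276·(0.120−0.056) = +0.101.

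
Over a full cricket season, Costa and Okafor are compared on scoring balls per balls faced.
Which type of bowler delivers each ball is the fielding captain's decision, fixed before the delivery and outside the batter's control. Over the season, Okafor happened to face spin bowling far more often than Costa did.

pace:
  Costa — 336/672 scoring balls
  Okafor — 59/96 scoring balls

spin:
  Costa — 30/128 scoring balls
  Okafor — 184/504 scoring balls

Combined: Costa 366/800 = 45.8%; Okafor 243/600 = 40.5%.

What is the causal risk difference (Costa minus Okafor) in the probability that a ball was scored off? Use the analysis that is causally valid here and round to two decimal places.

-0.12

Here bowling type is a common cause — it drives both which player a case falls under and the outcome. The crude comparison mixes populations; the stratum-specific rates are the causally relevant ones.
Adjusting over the population distribution of bowling type: 0.549·(0.500−0.615) + 0.451·(0.234−0.365) = -0.122.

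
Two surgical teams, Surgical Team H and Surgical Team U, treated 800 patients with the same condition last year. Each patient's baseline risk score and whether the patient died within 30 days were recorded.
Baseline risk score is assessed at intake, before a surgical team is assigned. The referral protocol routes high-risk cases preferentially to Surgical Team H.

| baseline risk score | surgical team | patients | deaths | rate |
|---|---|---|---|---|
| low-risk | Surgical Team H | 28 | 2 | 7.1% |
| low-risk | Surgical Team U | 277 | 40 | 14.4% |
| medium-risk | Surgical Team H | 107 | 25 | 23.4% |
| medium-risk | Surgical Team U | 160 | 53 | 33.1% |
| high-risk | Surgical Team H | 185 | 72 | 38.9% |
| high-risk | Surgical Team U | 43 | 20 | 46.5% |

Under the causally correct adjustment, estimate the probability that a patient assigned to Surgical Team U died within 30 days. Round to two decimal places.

Nothing the surgical team does changes baseline risk score; the imbalance is an allocation artefact. With baseline risk score also predicting the outcome, the pooled figure is confounded, and the within-stratum comparison is the causal one.
Standardising Surgical Team U to the population baseline risk score mix: 0.381·40/277 + 0.334·53/160 + 0.285·20/43 = 0.298.

0.30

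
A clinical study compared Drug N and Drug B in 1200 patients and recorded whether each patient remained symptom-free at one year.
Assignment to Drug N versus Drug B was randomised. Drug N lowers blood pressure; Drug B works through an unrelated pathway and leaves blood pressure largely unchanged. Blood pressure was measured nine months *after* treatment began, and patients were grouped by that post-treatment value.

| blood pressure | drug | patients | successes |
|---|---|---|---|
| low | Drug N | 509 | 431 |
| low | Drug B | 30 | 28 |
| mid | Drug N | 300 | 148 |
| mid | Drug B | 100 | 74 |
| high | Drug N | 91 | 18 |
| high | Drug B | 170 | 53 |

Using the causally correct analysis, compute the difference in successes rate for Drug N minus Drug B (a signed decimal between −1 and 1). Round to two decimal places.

+0.15

Blood pressure is downstream of the drug. One should not condition on a consequence of treatment, so the overall rates are the right comparison.
The causal difference is the pooled difference: 0.663 − 0.517 = +0.147.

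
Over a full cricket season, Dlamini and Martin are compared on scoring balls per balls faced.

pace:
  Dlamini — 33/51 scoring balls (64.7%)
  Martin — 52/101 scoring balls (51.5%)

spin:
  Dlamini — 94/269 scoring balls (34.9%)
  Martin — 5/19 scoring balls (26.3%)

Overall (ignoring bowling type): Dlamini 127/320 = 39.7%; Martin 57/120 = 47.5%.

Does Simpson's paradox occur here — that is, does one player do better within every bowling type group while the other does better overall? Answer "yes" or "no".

yes

Within each bowling type level (pace 64.7% vs 51.5%; spin 34.9% vs 26.3%), Dlamini has the higher rate every time. Pooled: 39.7% vs 47.5% — Martin has the higher rate overall. The two comparisons disagree.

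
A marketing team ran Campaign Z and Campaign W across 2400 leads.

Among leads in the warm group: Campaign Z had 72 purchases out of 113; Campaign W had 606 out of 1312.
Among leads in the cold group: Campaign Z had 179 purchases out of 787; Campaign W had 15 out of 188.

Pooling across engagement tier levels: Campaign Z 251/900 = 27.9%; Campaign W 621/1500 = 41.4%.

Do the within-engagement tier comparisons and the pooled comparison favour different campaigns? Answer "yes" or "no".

yes

Within each engagement tier level (warm 63.7% vs 46.2%; cold 22.7% vs 8.0%), Campaign Z has the higher rate every time. Pooled: 27.9% vs 41.4% — Campaign W has the higher rate overall. The two comparisons disagree.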